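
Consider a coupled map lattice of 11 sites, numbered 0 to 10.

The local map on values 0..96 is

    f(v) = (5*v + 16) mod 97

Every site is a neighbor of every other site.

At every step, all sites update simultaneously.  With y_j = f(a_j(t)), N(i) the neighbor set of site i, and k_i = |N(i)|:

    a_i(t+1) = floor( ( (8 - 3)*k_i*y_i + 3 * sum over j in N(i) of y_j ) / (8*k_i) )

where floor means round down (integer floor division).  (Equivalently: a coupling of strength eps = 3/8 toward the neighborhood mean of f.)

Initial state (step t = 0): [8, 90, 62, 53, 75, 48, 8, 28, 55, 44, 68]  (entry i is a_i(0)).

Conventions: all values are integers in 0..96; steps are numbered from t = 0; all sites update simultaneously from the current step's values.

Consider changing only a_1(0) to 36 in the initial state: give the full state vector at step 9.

Answer: [29, 46, 62, 41, 75, 68, 29, 36, 72, 24, 28]
Key observation: This trace re-runs the system from the modified initial state.

Derivation:
t=0: [8, 36, 62, 53, 75, 48, 8, 28, 55, 44, 68]
t=1: [50, 18, 38, 68, 19, 53, 50, 52, 17, 42, 55]
t=2: [59, 22, 23, 55, 25, 67, 59, 65, 19, 35, 16]
t=3: [29, 34, 37, 17, 43, 52, 29, 46, 25, 72, 73]
t=4: [60, 75, 27, 25, 44, 71, 60, 53, 49, 73, 76]
t=5: [34, 21, 51, 45, 44, 66, 34, 70, 59, 72, 24]
t=6: [76, 38, 69, 51, 48, 56, 76, 68, 35, 74, 46]
t=7: [25, 27, 61, 65, 56, 23, 25, 58, 75, 76, 51]
t=8: [39, 45, 31, 43, 16, 33, 39, 22, 15, 18, 58]
t=9: [29, 46, 62, 41, 75, 68, 29, 36, 72, 24, 28]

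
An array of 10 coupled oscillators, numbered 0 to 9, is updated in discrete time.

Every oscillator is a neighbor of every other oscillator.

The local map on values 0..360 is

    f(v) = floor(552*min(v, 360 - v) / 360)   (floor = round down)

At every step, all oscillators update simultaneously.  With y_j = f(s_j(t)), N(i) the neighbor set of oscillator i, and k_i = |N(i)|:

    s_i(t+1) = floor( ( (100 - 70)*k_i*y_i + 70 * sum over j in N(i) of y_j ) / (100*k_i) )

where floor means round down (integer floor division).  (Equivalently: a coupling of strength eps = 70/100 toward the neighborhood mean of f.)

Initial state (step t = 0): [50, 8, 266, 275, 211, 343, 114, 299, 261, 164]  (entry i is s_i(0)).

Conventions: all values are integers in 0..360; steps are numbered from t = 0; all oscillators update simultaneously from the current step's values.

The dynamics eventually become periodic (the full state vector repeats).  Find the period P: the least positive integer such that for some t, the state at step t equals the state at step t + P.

Answer: 16
Key observation: The state at step 11, [256, 256, 256, 256, 256, 256, 256, 256, 256, 256], reappears at step 27 — and no state repeats earlier — so the cycle the system enters has period 16.

Derivation:
t=0: [50, 8, 266, 275, 211, 343, 114, 299, 261, 164]
t=1: [116, 102, 131, 128, 150, 105, 138, 120, 133, 155]
t=2: [191, 186, 196, 195, 203, 187, 198, 192, 197, 204]
t=3: [254, 255, 252, 252, 249, 255, 251, 253, 251, 249]
t=4: [164, 164, 165, 165, 166, 164, 165, 164, 165, 166]
t=5: [252, 252, 252, 252, 252, 252, 252, 252, 252, 252]
t=6: [165, 165, 165, 165, 165, 165, 165, 165, 165, 165]
t=7: [253, 253, 253, 253, 253, 253, 253, 253, 253, 253]
t=8: [164, 164, 164, 164, 164, 164, 164, 164, 164, 164]
t=9: [251, 251, 251, 251, 251, 251, 251, 251, 251, 251]
t=10: [167, 167, 167, 167, 167, 167, 167, 167, 167, 167]
t=11: [256, 256, 256, 256, 256, 256, 256, 256, 256, 256]
t=12: [159, 159, 159, 159, 159, 159, 159, 159, 159, 159]
t=13: [243, 243, 243, 243, 243, 243, 243, 243, 243, 243]
t=14: [179, 179, 179, 179, 179, 179, 179, 179, 179, 179]
t=15: [274, 274, 274, 274, 274, 274, 274, 274, 274, 274]
t=16: [131, 131, 131, 131, 131, 131, 131, 131, 131, 131]
t=17: [200, 200, 200, 200, 200, 200, 200, 200, 200, 200]
t=18: [245, 245, 245, 245, 245, 245, 245, 245, 245, 245]
t=19: [176, 176, 176, 176, 176, 176, 176, 176, 176, 176]
t=20: [269, 269, 269, 269, 269, 269, 269, 269, 269, 269]
t=21: [139, 139, 139, 139, 139, 139, 139, 139, 139, 139]
t=22: [213, 213, 213, 213, 213, 213, 213, 213, 213, 213]
t=23: [225, 225, 225, 225, 225, 225, 225, 225, 225, 225]
t=24: [207, 207, 207, 207, 207, 207, 207, 207, 207, 207]
t=25: [234, 234, 234, 234, 234, 234, 234, 234, 234, 234]
t=26: [193, 193, 193, 193, 193, 193, 193, 193, 193, 193]
t=27: [256, 256, 256, 256, 256, 256, 256, 256, 256, 256]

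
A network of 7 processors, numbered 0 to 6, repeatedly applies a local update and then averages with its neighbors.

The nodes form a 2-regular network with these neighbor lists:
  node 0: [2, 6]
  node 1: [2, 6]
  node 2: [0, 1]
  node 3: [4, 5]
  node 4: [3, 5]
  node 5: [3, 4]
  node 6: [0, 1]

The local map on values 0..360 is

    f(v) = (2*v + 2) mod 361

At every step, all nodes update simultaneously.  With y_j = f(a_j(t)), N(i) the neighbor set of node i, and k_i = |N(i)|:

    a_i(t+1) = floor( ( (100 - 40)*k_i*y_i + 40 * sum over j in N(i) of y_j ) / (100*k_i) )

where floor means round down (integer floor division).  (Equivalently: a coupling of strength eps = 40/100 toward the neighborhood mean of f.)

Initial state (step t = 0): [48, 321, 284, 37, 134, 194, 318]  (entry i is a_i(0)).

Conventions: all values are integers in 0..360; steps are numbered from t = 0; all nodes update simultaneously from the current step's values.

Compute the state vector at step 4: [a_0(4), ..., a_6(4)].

Answer: [260, 183, 160, 187, 135, 178, 230]

Derivation:
t=0: [48, 321, 284, 37, 134, 194, 318]
t=1: [156, 267, 201, 105, 183, 86, 242]
t=2: [222, 138, 123, 163, 81, 148, 172]
t=3: [169, 285, 221, 289, 223, 277, 280]
t=4: [260, 183, 160, 187, 135, 178, 230]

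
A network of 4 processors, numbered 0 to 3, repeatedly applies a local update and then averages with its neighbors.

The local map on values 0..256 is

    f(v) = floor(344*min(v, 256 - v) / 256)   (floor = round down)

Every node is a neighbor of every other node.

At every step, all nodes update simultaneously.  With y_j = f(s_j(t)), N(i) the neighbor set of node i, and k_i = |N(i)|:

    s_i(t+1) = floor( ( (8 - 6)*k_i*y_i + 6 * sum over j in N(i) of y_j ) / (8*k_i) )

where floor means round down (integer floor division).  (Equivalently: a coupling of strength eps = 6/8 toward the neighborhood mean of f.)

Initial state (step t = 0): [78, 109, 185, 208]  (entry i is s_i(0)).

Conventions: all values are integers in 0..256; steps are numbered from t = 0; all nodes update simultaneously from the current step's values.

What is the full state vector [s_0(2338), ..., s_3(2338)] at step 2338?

Simulating step by step:
t=0: [78, 109, 185, 208]
t=1: [102, 102, 102, 102]
t=2: [137, 137, 137, 137]
t=3: [159, 159, 159, 159]
t=4: [130, 130, 130, 130]
t=5: [169, 169, 169, 169]
t=6: [116, 116, 116, 116]
t=7: [155, 155, 155, 155]
t=8: [135, 135, 135, 135]
t=9: [162, 162, 162, 162]
t=10: [126, 126, 126, 126]
t=11: [169, 169, 169, 169]

Answer: [126, 126, 126, 126]
Key observation: The state at step 5, [169, 169, 169, 169], reappears at step 11: the system is in a cycle of period 6 from step 5 on.  Therefore the state at step 2338 equals the state at step 5 + ((2338 - 5) mod 6) = 10, which is [126, 126, 126, 126].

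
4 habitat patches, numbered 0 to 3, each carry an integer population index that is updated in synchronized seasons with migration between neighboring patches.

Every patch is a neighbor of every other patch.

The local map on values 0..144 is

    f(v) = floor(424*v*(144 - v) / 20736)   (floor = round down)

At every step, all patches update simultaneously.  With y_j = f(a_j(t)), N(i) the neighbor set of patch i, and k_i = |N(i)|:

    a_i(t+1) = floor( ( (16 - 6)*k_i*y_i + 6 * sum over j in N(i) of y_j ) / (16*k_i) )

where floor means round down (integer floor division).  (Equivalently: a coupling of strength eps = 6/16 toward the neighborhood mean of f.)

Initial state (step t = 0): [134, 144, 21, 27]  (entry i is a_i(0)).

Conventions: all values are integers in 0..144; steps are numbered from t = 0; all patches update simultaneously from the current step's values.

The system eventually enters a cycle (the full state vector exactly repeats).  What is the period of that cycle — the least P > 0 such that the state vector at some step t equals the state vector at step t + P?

Simulating step by step:
t=0: [134, 144, 21, 27]
t=1: [31, 17, 43, 49]
t=2: [72, 59, 81, 84]
t=3: [104, 102, 103, 103]
t=4: [85, 86, 86, 86]
t=5: [101, 101, 101, 101]
t=6: [88, 88, 88, 88]
t=7: [100, 100, 100, 100]
t=8: [89, 89, 89, 89]
t=9: [100, 100, 100, 100]

Answer: 2
Key observation: The state at step 7, [100, 100, 100, 100], reappears at step 9 — and no state repeats earlier — so the cycle the system enters has period 2.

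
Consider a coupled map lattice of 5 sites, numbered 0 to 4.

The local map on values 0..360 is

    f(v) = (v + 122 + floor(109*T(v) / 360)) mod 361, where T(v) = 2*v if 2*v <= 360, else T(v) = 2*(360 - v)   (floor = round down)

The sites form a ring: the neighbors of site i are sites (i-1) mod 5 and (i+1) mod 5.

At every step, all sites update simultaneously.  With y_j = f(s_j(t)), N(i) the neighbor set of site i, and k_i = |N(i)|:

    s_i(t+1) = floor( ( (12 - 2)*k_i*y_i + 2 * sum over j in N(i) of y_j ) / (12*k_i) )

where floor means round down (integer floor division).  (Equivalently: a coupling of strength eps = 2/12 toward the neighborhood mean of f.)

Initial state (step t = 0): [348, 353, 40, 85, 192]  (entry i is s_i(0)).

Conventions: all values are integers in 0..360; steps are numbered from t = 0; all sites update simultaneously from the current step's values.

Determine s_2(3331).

Simulating step by step:
t=0: [348, 353, 40, 85, 192]
t=1: [111, 123, 186, 235, 76]
t=2: [296, 295, 75, 83, 234]
t=3: [93, 107, 230, 238, 88]
t=4: [272, 272, 87, 87, 247]
t=5: [85, 100, 246, 245, 92]
t=6: [260, 262, 93, 91, 251]
t=7: [80, 97, 255, 252, 94]
t=8: [254, 258, 95, 94, 254]
t=9: [79, 96, 257, 256, 95]
t=10: [252, 257, 96, 95, 255]
t=11: [78, 96, 259, 257, 95]
t=12: [251, 257, 97, 96, 255]
t=13: [78, 96, 260, 259, 95]
t=14: [251, 257, 97, 97, 255]
t=15: [78, 96, 260, 260, 95]
t=16: [251, 257, 97, 97, 255]

Answer: s_2(3331) = 260
Key observation: The state at step 14, [251, 257, 97, 97, 255], reappears at step 16: the system is in a cycle of period 2 from step 14 on.  Therefore the state at step 3331 equals the state at step 14 + ((3331 - 14) mod 2) = 15, which is [78, 96, 260, 260, 95].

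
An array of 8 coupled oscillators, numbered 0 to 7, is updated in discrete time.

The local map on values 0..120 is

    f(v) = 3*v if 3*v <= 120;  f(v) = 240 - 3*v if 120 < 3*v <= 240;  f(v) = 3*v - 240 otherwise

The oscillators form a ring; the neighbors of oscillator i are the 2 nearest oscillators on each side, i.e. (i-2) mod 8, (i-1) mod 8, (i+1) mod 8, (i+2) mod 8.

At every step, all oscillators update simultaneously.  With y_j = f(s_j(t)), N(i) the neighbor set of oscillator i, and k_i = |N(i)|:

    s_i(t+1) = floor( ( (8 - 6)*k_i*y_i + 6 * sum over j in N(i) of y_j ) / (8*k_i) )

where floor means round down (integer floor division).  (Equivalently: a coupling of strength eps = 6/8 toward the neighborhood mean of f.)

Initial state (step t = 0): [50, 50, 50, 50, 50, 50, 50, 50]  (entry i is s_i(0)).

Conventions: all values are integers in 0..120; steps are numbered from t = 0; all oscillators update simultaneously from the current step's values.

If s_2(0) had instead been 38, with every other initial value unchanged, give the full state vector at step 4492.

Simulating step by step:
t=0: [50, 50, 38, 50, 50, 50, 50, 50]
t=1: [94, 94, 96, 94, 94, 90, 90, 90]
t=2: [38, 40, 43, 40, 38, 34, 34, 34]
t=3: [110, 113, 115, 113, 110, 107, 106, 107]
t=4: [90, 95, 97, 95, 90, 85, 83, 85]
t=5: [30, 37, 40, 37, 30, 22, 19, 22]
t=6: [88, 100, 105, 100, 88, 77, 72, 77]
t=7: [37, 46, 50, 46, 37, 24, 18, 24]
t=8: [87, 95, 102, 95, 87, 81, 82, 81]
t=9: [27, 36, 41, 36, 27, 14, 10, 14]
t=10: [75, 92, 100, 92, 75, 59, 53, 59]
t=11: [48, 41, 34, 41, 48, 52, 49, 52]
t=12: [98, 104, 105, 104, 98, 94, 90, 94]
t=13: [54, 63, 66, 63, 54, 47, 43, 47]
t=14: [76, 63, 58, 63, 76, 88, 94, 88]
t=15: [37, 41, 40, 41, 37, 30, 24, 30]
t=16: [102, 111, 115, 111, 102, 95, 93, 95]
t=17: [69, 81, 85, 81, 69, 56, 51, 56]
t=18: [41, 23, 17, 23, 41, 54, 61, 54]
t=19: [77, 76, 82, 76, 77, 79, 87, 79]
t=20: [10, 8, 9, 8, 10, 9, 9, 9]
t=21: [27, 26, 27, 26, 27, 27, 28, 27]
t=22: [81, 79, 79, 79, 81, 81, 81, 81]
t=23: [3, 3, 3, 3, 3, 3, 3, 3]
t=24: [9, 9, 9, 9, 9, 9, 9, 9]
t=25: [27, 27, 27, 27, 27, 27, 27, 27]
t=26: [81, 81, 81, 81, 81, 81, 81, 81]
t=27: [3, 3, 3, 3, 3, 3, 3, 3]

Answer: [9, 9, 9, 9, 9, 9, 9, 9]
Key observation: The state at step 23, [3, 3, 3, 3, 3, 3, 3, 3], reappears at step 27: the system is in a cycle of period 4 from step 23 on.  Therefore the state at step 4492 equals the state at step 23 + ((4492 - 23) mod 4) = 24, which is [9, 9, 9, 9, 9, 9, 9, 9].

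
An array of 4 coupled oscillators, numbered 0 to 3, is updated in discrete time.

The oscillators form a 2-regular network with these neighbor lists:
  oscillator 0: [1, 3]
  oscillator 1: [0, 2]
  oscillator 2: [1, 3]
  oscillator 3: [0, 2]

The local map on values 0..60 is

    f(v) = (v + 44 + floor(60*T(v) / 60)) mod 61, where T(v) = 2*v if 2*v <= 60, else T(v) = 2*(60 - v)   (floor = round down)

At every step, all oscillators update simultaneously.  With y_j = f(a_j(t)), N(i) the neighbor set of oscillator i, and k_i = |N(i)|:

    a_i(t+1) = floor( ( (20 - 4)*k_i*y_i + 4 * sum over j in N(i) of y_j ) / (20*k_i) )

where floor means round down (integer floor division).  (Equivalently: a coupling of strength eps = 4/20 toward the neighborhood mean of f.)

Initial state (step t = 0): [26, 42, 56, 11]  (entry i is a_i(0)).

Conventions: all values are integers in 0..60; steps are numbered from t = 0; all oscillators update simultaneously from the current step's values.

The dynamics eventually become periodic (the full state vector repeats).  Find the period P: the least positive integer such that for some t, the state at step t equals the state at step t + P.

Answer: 2
Key observation: The state at step 11, [51, 51, 51, 51], reappears at step 13 — and no state repeats earlier — so the cycle the system enters has period 2.

Derivation:
t=0: [26, 42, 56, 11]
t=1: [1, 4, 39, 17]
t=2: [46, 49, 11, 32]
t=3: [52, 50, 19, 15]
t=4: [48, 51, 40, 31]
t=5: [50, 47, 7, 14]
t=6: [50, 50, 11, 25]
t=7: [53, 49, 23, 53]
t=8: [50, 53, 52, 50]
t=9: [52, 50, 51, 52]
t=10: [51, 52, 52, 51]
t=11: [51, 51, 51, 51]
t=12: [52, 52, 52, 52]
t=13: [51, 51, 51, 51]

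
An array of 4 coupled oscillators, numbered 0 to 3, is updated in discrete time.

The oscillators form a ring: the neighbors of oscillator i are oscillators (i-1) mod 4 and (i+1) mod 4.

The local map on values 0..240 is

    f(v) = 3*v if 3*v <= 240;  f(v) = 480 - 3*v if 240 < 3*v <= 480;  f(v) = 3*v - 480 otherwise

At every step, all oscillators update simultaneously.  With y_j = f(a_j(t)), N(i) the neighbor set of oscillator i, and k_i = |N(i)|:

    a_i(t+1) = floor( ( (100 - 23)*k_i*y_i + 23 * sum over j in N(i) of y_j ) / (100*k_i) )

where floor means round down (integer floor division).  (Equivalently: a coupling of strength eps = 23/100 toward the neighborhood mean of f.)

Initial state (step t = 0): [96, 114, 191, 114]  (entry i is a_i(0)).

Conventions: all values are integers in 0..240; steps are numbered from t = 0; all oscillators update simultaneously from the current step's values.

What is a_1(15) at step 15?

Simulating step by step:
t=0: [96, 114, 191, 114]
t=1: [179, 139, 103, 139]
t=2: [58, 74, 146, 74]
t=3: [185, 195, 83, 195]
t=4: [81, 116, 202, 116]
t=5: [212, 143, 127, 143]
t=6: [131, 68, 87, 68]
t=7: [113, 192, 215, 192]
t=8: [130, 109, 149, 109]
t=9: [104, 131, 60, 131]
t=10: [149, 107, 158, 107]
t=11: [61, 126, 41, 126]
t=12: [164, 113, 118, 113]
t=13: [41, 124, 129, 124]
t=14: [119, 108, 96, 108]
t=15: [130, 156, 183, 156]

Answer: a_1(15) = 156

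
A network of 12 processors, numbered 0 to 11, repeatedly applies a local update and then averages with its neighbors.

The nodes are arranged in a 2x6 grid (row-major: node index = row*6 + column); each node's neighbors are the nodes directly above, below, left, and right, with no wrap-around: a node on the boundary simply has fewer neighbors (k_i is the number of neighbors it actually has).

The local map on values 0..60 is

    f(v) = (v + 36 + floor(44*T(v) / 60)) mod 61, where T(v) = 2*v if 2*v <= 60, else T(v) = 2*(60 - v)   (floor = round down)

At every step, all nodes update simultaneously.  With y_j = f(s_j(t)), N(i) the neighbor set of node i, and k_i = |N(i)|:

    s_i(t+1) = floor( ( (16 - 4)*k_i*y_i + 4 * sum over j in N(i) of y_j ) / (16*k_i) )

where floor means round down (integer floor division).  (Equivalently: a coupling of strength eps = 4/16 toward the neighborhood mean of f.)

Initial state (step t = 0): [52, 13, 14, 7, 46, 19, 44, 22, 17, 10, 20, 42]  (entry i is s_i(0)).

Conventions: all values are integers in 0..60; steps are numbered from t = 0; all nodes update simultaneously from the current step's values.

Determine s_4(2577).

Simulating step by step:
t=0: [52, 13, 14, 7, 46, 19, 44, 22, 17, 10, 20, 42]
t=1: [34, 11, 13, 48, 38, 26, 39, 27, 20, 52, 30, 37]
t=2: [41, 9, 10, 37, 44, 40, 44, 36, 25, 37, 47, 44]
t=3: [44, 55, 56, 46, 42, 43, 42, 45, 39, 43, 41, 42]
t=4: [41, 37, 37, 40, 42, 42, 42, 41, 43, 42, 42, 42]
t=5: [43, 44, 44, 43, 43, 43, 43, 43, 42, 43, 43, 43]
t=6: [42, 42, 42, 42, 42, 42, 42, 42, 42, 42, 42, 42]
t=7: [43, 43, 43, 43, 43, 43, 43, 43, 43, 43, 43, 43]
t=8: [42, 42, 42, 42, 42, 42, 42, 42, 42, 42, 42, 42]

Answer: s_4(2577) = 43
Key observation: The state at step 6, [42, 42, 42, 42, 42, 42, 42, 42, 42, 42, 42, 42], reappears at step 8: the system is in a cycle of period 2 from step 6 on.  Therefore the state at step 2577 equals the state at step 6 + ((2577 - 6) mod 2) = 7, which is [43, 43, 43, 43, 43, 43, 43, 43, 43, 43, 43, 43].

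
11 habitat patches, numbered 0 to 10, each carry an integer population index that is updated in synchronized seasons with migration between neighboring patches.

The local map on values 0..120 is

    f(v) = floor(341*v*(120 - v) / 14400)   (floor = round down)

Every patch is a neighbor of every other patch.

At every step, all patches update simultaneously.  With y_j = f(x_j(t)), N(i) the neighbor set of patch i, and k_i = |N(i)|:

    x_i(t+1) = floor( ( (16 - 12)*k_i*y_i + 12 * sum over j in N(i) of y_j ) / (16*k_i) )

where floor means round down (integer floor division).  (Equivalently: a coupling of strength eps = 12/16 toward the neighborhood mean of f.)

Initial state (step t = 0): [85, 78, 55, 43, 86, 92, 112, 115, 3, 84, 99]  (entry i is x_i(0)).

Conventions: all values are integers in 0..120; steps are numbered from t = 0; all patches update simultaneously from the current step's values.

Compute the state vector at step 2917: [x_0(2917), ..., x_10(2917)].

Answer: [76, 76, 76, 76, 76, 76, 76, 76, 76, 76, 76]
Key observation: The state at step 8, [79, 79, 79, 79, 79, 79, 79, 79, 79, 79, 79], reappears at step 10: the system is in a cycle of period 2 from step 8 on.  Therefore the state at step 2917 equals the state at step 8 + ((2917 - 8) mod 2) = 9, which is [76, 76, 76, 76, 76, 76, 76, 76, 76, 76, 76].

Derivation:
t=0: [85, 78, 55, 43, 86, 92, 112, 115, 3, 84, 99]
t=1: [57, 58, 59, 58, 57, 55, 48, 47, 46, 57, 53]
t=2: [83, 83, 83, 83, 83, 83, 83, 83, 83, 83, 83]
t=3: [72, 72, 72, 72, 72, 72, 72, 72, 72, 72, 72]
t=4: [81, 81, 81, 81, 81, 81, 81, 81, 81, 81, 81]
t=5: [74, 74, 74, 74, 74, 74, 74, 74, 74, 74, 74]
t=6: [80, 80, 80, 80, 80, 80, 80, 80, 80, 80, 80]
t=7: [75, 75, 75, 75, 75, 75, 75, 75, 75, 75, 75]
t=8: [79, 79, 79, 79, 79, 79, 79, 79, 79, 79, 79]
t=9: [76, 76, 76, 76, 76, 76, 76, 76, 76, 76, 76]
t=10: [79, 79, 79, 79, 79, 79, 79, 79, 79, 79, 79]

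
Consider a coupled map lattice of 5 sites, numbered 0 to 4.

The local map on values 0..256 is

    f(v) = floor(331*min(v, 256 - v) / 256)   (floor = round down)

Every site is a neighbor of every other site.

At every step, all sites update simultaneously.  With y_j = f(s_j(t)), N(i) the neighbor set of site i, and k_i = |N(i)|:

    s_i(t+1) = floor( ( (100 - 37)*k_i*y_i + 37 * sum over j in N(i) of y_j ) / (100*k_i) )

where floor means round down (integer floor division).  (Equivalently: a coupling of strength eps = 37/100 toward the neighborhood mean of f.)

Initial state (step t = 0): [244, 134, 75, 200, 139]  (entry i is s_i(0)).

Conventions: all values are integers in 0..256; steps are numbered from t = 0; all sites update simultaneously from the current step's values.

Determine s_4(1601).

Simulating step by step:
t=0: [244, 134, 75, 200, 139]
t=1: [53, 129, 97, 84, 126]
t=2: [94, 146, 125, 116, 145]
t=3: [131, 142, 152, 146, 143]
t=4: [154, 146, 139, 143, 146]
t=5: [136, 142, 147, 144, 142]
t=6: [151, 146, 143, 145, 146]
t=7: [138, 141, 143, 142, 141]
t=8: [150, 148, 147, 147, 148]
t=9: [137, 139, 139, 139, 139]
t=10: [152, 151, 151, 151, 151]
t=11: [134, 134, 134, 134, 134]
t=12: [157, 157, 157, 157, 157]
t=13: [128, 128, 128, 128, 128]
t=14: [165, 165, 165, 165, 165]
t=15: [117, 117, 117, 117, 117]
t=16: [151, 151, 151, 151, 151]
t=17: [135, 135, 135, 135, 135]
t=18: [156, 156, 156, 156, 156]
t=19: [129, 129, 129, 129, 129]
t=20: [164, 164, 164, 164, 164]
t=21: [118, 118, 118, 118, 118]
t=22: [152, 152, 152, 152, 152]
t=23: [134, 134, 134, 134, 134]

Answer: s_4(1601) = 135
Key observation: The state at step 11, [134, 134, 134, 134, 134], reappears at step 23: the system is in a cycle of period 12 from step 11 on.  Therefore the state at step 1601 equals the state at step 11 + ((1601 - 11) mod 12) = 17, which is [135, 135, 135, 135, 135].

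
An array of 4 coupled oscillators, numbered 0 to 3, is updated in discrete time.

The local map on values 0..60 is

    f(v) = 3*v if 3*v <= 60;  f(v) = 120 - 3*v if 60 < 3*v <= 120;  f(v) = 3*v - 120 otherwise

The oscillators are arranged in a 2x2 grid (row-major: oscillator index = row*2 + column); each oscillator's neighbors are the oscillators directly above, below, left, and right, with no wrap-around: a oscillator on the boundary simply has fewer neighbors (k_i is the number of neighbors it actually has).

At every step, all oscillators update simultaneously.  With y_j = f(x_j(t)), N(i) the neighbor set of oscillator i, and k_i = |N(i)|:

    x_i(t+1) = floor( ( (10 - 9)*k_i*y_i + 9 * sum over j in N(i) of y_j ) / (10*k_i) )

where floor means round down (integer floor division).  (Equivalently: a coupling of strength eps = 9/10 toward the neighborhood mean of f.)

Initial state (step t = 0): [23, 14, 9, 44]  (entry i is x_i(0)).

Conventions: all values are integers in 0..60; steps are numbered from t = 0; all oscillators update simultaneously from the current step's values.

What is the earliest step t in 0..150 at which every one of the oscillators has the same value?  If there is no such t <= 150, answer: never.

Simulating step by step:
t=0: [23, 14, 9, 44]  (not all equal)
t=1: [36, 32, 31, 32]  (not all equal)
t=2: [24, 18, 18, 25]  (not all equal)
t=3: [53, 47, 47, 53]  (not all equal)
t=4: [22, 37, 37, 22]  (not all equal)
t=5: [13, 49, 49, 13]  (not all equal)
t=6: [28, 37, 37, 28]  (not all equal)
t=7: [11, 33, 33, 11]  (not all equal)
t=8: [22, 31, 31, 22]  (not all equal)
t=9: [29, 51, 51, 29]  (not all equal)
t=10: [33, 33, 33, 33]  (all equal)

Answer: 10
Key observation: Synchronization is absorbing here: once all oscillators are equal they stay equal, and step 10 is the first all-equal step.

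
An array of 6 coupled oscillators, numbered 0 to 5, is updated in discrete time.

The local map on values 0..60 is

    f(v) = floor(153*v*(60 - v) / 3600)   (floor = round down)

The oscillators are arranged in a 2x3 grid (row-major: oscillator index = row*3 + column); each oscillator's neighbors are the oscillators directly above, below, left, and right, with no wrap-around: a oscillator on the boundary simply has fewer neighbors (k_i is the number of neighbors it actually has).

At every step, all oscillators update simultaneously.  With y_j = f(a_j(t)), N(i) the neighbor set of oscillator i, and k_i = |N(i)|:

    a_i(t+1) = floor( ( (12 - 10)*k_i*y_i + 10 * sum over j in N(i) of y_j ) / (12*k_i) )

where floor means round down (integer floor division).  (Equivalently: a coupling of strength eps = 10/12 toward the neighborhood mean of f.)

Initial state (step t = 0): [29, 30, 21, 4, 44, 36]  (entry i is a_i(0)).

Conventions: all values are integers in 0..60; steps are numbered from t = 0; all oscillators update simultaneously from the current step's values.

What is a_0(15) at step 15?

Simulating step by step:
t=0: [29, 30, 21, 4, 44, 36]
t=1: [25, 34, 36, 29, 27, 32]
t=2: [37, 36, 37, 37, 37, 36]
t=3: [36, 36, 36, 36, 36, 36]
t=4: [36, 36, 36, 36, 36, 36]
t=5: [36, 36, 36, 36, 36, 36]
t=6: [36, 36, 36, 36, 36, 36]
t=7: [36, 36, 36, 36, 36, 36]
t=8: [36, 36, 36, 36, 36, 36]
t=9: [36, 36, 36, 36, 36, 36]
t=10: [36, 36, 36, 36, 36, 36]
t=11: [36, 36, 36, 36, 36, 36]
t=12: [36, 36, 36, 36, 36, 36]
t=13: [36, 36, 36, 36, 36, 36]
t=14: [36, 36, 36, 36, 36, 36]
t=15: [36, 36, 36, 36, 36, 36]

Answer: a_0(15) = 36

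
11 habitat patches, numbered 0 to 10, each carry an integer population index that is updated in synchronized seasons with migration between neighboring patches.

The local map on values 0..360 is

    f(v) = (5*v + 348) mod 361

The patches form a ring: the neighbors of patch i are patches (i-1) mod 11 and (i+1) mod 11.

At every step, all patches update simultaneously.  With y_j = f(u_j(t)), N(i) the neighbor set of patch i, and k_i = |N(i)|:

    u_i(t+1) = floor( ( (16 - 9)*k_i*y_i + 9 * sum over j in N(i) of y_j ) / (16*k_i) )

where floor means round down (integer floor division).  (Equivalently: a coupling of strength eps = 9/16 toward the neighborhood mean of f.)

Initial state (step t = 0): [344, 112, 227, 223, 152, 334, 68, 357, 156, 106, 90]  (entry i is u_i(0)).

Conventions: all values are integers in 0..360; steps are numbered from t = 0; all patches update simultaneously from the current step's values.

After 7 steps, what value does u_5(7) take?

Answer: u_5(7) = 88

Derivation:
t=0: [344, 112, 227, 223, 152, 334, 68, 357, 156, 106, 90]
t=1: [188, 166, 74, 26, 76, 192, 295, 248, 155, 102, 151]
t=2: [122, 199, 215, 153, 98, 105, 111, 79, 96, 76, 104]
t=3: [217, 275, 230, 141, 101, 149, 127, 89, 53, 73, 131]
t=4: [310, 235, 195, 196, 153, 114, 136, 175, 229, 303, 320]
t=5: [103, 128, 196, 183, 137, 180, 228, 161, 77, 79, 105]
t=6: [178, 224, 232, 235, 233, 172, 85, 46, 30, 54, 111]
t=7: [125, 72, 56, 71, 87, 88, 118, 147, 193, 201, 195]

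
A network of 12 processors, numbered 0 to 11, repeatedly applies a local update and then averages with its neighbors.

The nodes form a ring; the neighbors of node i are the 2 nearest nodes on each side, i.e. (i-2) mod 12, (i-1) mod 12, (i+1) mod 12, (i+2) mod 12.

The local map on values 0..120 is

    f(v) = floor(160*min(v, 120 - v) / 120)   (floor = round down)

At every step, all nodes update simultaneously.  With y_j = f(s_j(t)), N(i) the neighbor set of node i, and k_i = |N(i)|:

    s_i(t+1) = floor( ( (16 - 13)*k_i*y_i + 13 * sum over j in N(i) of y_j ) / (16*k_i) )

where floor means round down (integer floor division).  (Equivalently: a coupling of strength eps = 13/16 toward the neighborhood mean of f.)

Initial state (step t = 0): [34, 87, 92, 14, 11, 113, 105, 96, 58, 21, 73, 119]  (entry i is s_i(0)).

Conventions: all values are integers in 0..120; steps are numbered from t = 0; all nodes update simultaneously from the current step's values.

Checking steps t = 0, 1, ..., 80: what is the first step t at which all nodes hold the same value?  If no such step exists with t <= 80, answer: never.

Simulating step by step:
t=0: [34, 87, 92, 14, 11, 113, 105, 96, 58, 21, 73, 119]  (not all equal)
t=1: [37, 28, 31, 24, 19, 18, 30, 33, 43, 40, 42, 36]  (not all equal)
t=2: [46, 41, 36, 31, 32, 33, 37, 43, 49, 51, 52, 48]  (not all equal)
t=3: [59, 53, 49, 45, 44, 46, 51, 56, 61, 64, 65, 63]  (not all equal)
t=4: [72, 69, 66, 62, 62, 64, 67, 70, 73, 75, 75, 74]  (not all equal)
t=5: [65, 68, 71, 73, 73, 72, 69, 66, 63, 61, 61, 62]  (not all equal)
t=6: [72, 69, 66, 64, 64, 65, 68, 71, 74, 76, 76, 74]  (not all equal)
t=7: [64, 67, 70, 72, 72, 70, 68, 65, 62, 60, 60, 61]  (not all equal)
t=8: [73, 70, 67, 66, 65, 67, 69, 73, 75, 77, 77, 76]  (not all equal)
t=9: [62, 65, 68, 70, 70, 68, 66, 63, 60, 58, 58, 60]  (not all equal)
t=10: [75, 73, 70, 68, 68, 69, 72, 74, 76, 78, 78, 76]  (not all equal)
t=11: [60, 63, 65, 66, 67, 66, 64, 61, 59, 57, 57, 58]  (not all equal)
t=12: [76, 75, 74, 72, 72, 73, 74, 75, 76, 77, 77, 77]  (not all equal)
t=13: [58, 60, 61, 62, 62, 62, 61, 59, 58, 57, 57, 57]  (not all equal)
t=14: [77, 77, 77, 77, 77, 77, 77, 77, 77, 76, 76, 77]  (not all equal)
t=15: [57, 57, 57, 57, 57, 57, 57, 57, 57, 57, 57, 57]  (all equal)

Answer: 15
Key observation: Synchronization is absorbing here: once all nodes are equal they stay equal, and step 15 is the first all-equal step.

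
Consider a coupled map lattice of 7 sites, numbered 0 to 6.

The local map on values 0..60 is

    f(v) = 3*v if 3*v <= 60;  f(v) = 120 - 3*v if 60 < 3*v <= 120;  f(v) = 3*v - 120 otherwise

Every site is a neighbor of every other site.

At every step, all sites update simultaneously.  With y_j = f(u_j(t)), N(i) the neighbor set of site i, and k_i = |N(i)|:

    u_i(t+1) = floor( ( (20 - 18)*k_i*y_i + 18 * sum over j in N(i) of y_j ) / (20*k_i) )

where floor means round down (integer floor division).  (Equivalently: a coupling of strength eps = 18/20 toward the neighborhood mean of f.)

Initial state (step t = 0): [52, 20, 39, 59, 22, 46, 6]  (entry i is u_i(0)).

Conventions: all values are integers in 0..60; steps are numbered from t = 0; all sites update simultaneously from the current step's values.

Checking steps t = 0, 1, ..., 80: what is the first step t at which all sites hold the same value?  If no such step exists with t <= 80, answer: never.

Simulating step by step:
t=0: [52, 20, 39, 59, 22, 46, 6]  (not all equal)
t=1: [35, 33, 36, 34, 34, 36, 36]  (not all equal)
t=2: [15, 15, 15, 15, 15, 15, 15]  (all equal)

Answer: 2
Key observation: Synchronization is absorbing here: once all sites are equal they stay equal, and step 2 is the first all-equal step.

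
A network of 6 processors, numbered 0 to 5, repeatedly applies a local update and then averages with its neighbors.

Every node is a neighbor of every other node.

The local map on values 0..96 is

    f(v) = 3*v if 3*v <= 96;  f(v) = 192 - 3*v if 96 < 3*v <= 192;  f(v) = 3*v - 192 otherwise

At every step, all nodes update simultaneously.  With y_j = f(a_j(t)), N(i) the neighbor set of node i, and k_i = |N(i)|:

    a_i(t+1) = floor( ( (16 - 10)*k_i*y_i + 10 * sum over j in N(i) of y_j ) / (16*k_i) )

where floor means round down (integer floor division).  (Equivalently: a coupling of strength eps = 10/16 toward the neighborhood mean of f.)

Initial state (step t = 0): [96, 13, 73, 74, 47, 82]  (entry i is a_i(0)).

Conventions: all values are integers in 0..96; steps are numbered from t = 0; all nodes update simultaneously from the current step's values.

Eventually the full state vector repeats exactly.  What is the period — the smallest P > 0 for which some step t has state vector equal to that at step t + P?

Answer: 8
Key observation: The state at step 10, [90, 90, 90, 90, 90, 90], reappears at step 18 — and no state repeats earlier — so the cycle the system enters has period 8.

Derivation:
t=0: [96, 13, 73, 74, 47, 82]
t=1: [61, 46, 43, 44, 49, 50]
t=2: [36, 47, 49, 49, 45, 44]
t=3: [63, 55, 54, 54, 57, 57]
t=4: [17, 23, 24, 24, 21, 21]
t=5: [61, 66, 66, 66, 64, 64]
t=6: [5, 4, 4, 4, 3, 3]
t=7: [12, 11, 11, 11, 10, 10]
t=8: [33, 32, 32, 32, 31, 31]
t=9: [94, 94, 94, 94, 94, 94]
t=10: [90, 90, 90, 90, 90, 90]
t=11: [78, 78, 78, 78, 78, 78]
t=12: [42, 42, 42, 42, 42, 42]
t=13: [66, 66, 66, 66, 66, 66]
t=14: [6, 6, 6, 6, 6, 6]
t=15: [18, 18, 18, 18, 18, 18]
t=16: [54, 54, 54, 54, 54, 54]
t=17: [30, 30, 30, 30, 30, 30]
t=18: [90, 90, 90, 90, 90, 90]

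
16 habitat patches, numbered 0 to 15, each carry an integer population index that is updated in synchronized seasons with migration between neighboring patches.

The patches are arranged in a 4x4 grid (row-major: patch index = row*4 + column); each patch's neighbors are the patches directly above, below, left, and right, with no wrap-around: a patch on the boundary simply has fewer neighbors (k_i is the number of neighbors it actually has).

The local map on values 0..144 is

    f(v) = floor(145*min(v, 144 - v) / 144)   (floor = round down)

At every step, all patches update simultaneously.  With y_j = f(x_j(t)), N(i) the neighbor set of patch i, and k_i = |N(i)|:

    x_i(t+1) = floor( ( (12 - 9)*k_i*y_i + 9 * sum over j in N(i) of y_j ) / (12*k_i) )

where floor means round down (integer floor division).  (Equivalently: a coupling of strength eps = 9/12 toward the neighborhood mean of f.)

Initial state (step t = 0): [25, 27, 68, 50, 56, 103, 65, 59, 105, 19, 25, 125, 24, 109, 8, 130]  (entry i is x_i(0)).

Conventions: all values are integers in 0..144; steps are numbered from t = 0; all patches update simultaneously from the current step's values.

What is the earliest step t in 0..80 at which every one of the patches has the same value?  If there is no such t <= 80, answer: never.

Answer: 20
Key observation: Synchronization is absorbing here: once all patches are equal they stay equal, and step 20 is the first all-equal step.

Derivation:
t=0: [25, 27, 68, 50, 56, 103, 65, 59, 105, 19, 25, 125, 24, 109, 8, 130]  (not all equal)
t=1: [37, 40, 52, 60, 40, 41, 52, 48, 34, 31, 27, 29, 33, 21, 20, 13]  (not all equal)
t=2: [39, 42, 51, 52, 38, 40, 44, 47, 34, 30, 31, 29, 28, 26, 20, 21]  (not all equal)
t=3: [39, 43, 47, 49, 37, 38, 42, 43, 32, 32, 30, 32, 29, 26, 24, 23]  (not all equal)
t=4: [39, 41, 45, 46, 36, 38, 40, 41, 32, 31, 31, 32, 29, 27, 25, 26]  (not all equal)
t=5: [38, 40, 43, 43, 36, 37, 39, 39, 32, 31, 31, 32, 29, 28, 27, 27]  (not all equal)
t=6: [38, 39, 41, 41, 35, 36, 37, 38, 32, 31, 31, 32, 29, 28, 28, 28]  (not all equal)
t=7: [37, 38, 39, 39, 35, 35, 36, 37, 31, 31, 31, 32, 29, 29, 28, 29]  (not all equal)
t=8: [36, 37, 38, 38, 34, 35, 35, 36, 31, 31, 31, 32, 29, 29, 29, 29]  (not all equal)
t=9: [35, 36, 37, 37, 34, 34, 35, 35, 31, 31, 31, 32, 29, 29, 29, 30]  (not all equal)
t=10: [35, 35, 36, 36, 33, 34, 34, 34, 31, 31, 31, 32, 29, 29, 29, 30]  (not all equal)
t=11: [34, 35, 35, 35, 33, 33, 33, 34, 31, 31, 31, 31, 29, 29, 29, 30]  (not all equal)
t=12: [34, 34, 34, 34, 32, 33, 33, 33, 31, 31, 31, 31, 29, 29, 29, 30]  (not all equal)
t=13: [33, 33, 33, 33, 32, 32, 32, 32, 30, 31, 31, 31, 29, 29, 29, 30]  (not all equal)
t=14: [32, 32, 32, 32, 31, 32, 32, 32, 30, 30, 30, 31, 29, 29, 29, 30]  (not all equal)
t=15: [31, 32, 32, 32, 31, 31, 31, 31, 30, 30, 30, 30, 29, 29, 29, 30]  (not all equal)
t=16: [31, 31, 31, 31, 30, 31, 31, 31, 30, 30, 30, 30, 29, 29, 29, 29]  (not all equal)
t=17: [30, 31, 31, 31, 30, 30, 30, 30, 29, 30, 30, 30, 29, 29, 29, 29]  (not all equal)
t=18: [30, 30, 30, 30, 29, 30, 30, 30, 29, 29, 29, 29, 29, 29, 29, 29]  (not all equal)
t=19: [29, 30, 30, 30, 29, 29, 29, 29, 29, 29, 29, 29, 29, 29, 29, 29]  (not all equal)
t=20: [29, 29, 29, 29, 29, 29, 29, 29, 29, 29, 29, 29, 29, 29, 29, 29]  (all equal)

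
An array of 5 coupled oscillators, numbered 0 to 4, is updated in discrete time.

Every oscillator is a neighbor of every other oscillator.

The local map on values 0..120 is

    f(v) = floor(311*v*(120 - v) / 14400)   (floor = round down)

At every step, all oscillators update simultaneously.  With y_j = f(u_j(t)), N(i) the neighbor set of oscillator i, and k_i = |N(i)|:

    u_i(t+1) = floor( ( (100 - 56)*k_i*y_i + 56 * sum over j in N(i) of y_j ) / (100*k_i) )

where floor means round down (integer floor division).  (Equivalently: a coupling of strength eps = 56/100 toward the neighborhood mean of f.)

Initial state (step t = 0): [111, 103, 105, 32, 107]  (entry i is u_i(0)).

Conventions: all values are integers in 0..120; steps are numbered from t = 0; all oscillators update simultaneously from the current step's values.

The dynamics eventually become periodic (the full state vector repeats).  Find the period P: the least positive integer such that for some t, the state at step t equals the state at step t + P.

Simulating step by step:
t=0: [111, 103, 105, 32, 107]
t=1: [31, 36, 35, 43, 34]
t=2: [62, 64, 64, 66, 63]
t=3: [76, 76, 76, 76, 76]
t=4: [72, 72, 72, 72, 72]
t=5: [74, 74, 74, 74, 74]
t=6: [73, 73, 73, 73, 73]
t=7: [74, 74, 74, 74, 74]

Answer: 2
Key observation: The state at step 5, [74, 74, 74, 74, 74], reappears at step 7 — and no state repeats earlier — so the cycle the system enters has period 2.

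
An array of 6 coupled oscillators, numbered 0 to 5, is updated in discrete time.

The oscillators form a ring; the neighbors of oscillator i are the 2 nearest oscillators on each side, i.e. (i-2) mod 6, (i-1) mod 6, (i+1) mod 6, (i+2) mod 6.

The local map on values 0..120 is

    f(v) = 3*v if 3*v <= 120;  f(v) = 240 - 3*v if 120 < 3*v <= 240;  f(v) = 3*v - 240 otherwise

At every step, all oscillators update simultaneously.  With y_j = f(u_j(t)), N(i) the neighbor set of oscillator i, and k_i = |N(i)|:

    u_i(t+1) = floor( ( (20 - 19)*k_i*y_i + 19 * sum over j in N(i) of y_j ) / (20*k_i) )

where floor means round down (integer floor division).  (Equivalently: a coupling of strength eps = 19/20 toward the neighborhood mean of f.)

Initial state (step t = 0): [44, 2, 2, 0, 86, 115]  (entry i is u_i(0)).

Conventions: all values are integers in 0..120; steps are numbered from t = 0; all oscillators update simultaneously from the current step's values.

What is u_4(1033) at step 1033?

Answer: u_4(1033) = 93
Key observation: The state at step 39, [117, 117, 117, 117, 117, 117], reappears at step 43: the system is in a cycle of period 4 from step 39 on.  Therefore the state at step 1033 equals the state at step 39 + ((1033 - 39) mod 4) = 41, which is [93, 93, 93, 93, 93, 93].

Derivation:
t=0: [44, 2, 2, 0, 86, 115]
t=1: [37, 52, 31, 32, 52, 36]
t=2: [93, 101, 93, 92, 101, 94]
t=3: [51, 40, 49, 50, 40, 49]
t=4: [105, 92, 103, 105, 92, 103]
t=5: [53, 70, 56, 53, 70, 56]
t=6: [52, 74, 56, 52, 74, 56]
t=7: [46, 75, 52, 46, 75, 52]
t=8: [52, 89, 59, 52, 89, 59]
t=9: [46, 71, 55, 46, 71, 55]
t=10: [53, 85, 65, 53, 85, 65]
t=11: [32, 60, 47, 32, 60, 47]
t=12: [80, 95, 79, 80, 95, 79]
t=13: [22, 3, 21, 22, 3, 21]
t=14: [37, 61, 38, 37, 61, 38]
t=15: [86, 109, 85, 86, 109, 85]
t=16: [49, 20, 50, 49, 20, 50]
t=17: [75, 89, 77, 75, 89, 77]
t=18: [17, 12, 20, 17, 12, 20]
t=19: [48, 54, 44, 48, 54, 44]
t=20: [93, 100, 88, 93, 100, 88]
t=21: [41, 32, 48, 41, 32, 48]
t=22: [97, 105, 105, 97, 105, 105]
t=23: [73, 63, 63, 73, 63, 63]
t=24: [49, 36, 36, 49, 36, 36]
t=25: [107, 100, 100, 107, 100, 100]
t=26: [61, 69, 69, 61, 69, 69]
t=27: [34, 44, 44, 34, 44, 44]
t=28: [107, 105, 105, 107, 105, 105]
t=29: [75, 77, 77, 75, 77, 77]
t=30: [9, 11, 11, 9, 11, 11]
t=31: [32, 30, 30, 32, 30, 30]
t=32: [90, 92, 92, 90, 92, 92]
t=33: [35, 33, 33, 35, 33, 33]
t=34: [99, 101, 101, 99, 101, 101]
t=35: [62, 60, 60, 62, 60, 60]
t=36: [59, 57, 57, 59, 57, 57]
t=37: [68, 66, 66, 68, 66, 66]
t=38: [41, 39, 39, 41, 39, 39]
t=39: [117, 117, 117, 117, 117, 117]
t=40: [111, 111, 111, 111, 111, 111]
t=41: [93, 93, 93, 93, 93, 93]
t=42: [39, 39, 39, 39, 39, 39]
t=43: [117, 117, 117, 117, 117, 117]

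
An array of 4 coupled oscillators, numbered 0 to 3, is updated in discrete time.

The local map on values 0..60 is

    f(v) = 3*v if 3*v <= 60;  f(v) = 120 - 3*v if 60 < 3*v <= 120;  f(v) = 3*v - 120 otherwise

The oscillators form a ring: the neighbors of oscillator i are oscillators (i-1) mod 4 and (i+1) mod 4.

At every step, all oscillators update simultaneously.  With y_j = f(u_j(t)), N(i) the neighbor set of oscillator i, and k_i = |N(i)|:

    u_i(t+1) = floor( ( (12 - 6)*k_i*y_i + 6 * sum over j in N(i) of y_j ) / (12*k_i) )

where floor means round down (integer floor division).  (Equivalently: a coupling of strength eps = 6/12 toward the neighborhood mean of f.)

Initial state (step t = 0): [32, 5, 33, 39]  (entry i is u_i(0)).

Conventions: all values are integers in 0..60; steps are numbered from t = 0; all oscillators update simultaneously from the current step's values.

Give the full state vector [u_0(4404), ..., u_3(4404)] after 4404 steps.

Simulating step by step:
t=0: [32, 5, 33, 39]
t=1: [16, 18, 15, 12]
t=2: [46, 50, 45, 41]
t=3: [17, 23, 15, 9]
t=4: [45, 49, 42, 37]
t=5: [16, 18, 12, 9]
t=6: [44, 48, 38, 34]
t=7: [16, 16, 13, 13]
t=8: [45, 45, 41, 41]
t=9: [12, 12, 6, 6]
t=10: [31, 31, 22, 22]
t=11: [33, 33, 47, 47]
t=12: [21, 21, 21, 21]
t=13: [57, 57, 57, 57]
t=14: [51, 51, 51, 51]
t=15: [33, 33, 33, 33]
t=16: [21, 21, 21, 21]

Answer: [21, 21, 21, 21]
Key observation: The state at step 12, [21, 21, 21, 21], reappears at step 16: the system is in a cycle of period 4 from step 12 on.  Therefore the state at step 4404 equals the state at step 12 + ((4404 - 12) mod 4) = 12, which is [21, 21, 21, 21].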